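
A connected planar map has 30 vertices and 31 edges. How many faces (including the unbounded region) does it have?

3

Euler's formula for a connected plane graph: V − E + F = 2, so F = 2 − 30 + 31 = 3.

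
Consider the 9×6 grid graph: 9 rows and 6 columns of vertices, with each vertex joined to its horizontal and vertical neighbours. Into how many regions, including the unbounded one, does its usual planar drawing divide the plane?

The grid has V = 9·6 = 54 vertices and E = 9·5 + 6·8 = 93 edges.
F = 2 − V + E = 2 − 54 + 93 = 41.

41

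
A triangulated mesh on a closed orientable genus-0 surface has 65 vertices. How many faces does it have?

χ = 2 − 2·0 = 2, and every face is a triangle so 3F = 2E.
V − E + F = 2 with E = 3F/2 gives 65 − (3/2 − 1)·F = 2, so F = 126 and E = 189.

126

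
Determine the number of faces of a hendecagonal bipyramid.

A bipyramid over an n-gon has 2n triangular faces and n + 2 vertices: V = 11 + 2 = 13, E = 3·11 = 33, F = 2·11 = 22.
Check: V − E + F = 13 − 33 + 22 = 2.

22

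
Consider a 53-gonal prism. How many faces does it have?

55

A prism on an n-gon has two n-gon bases and n rectangular sides: V = 2·53 = 106, E = 3·53 = 159, F = 53 + 2 = 55.
Check: V − E + F = 106 − 159 + 55 = 2.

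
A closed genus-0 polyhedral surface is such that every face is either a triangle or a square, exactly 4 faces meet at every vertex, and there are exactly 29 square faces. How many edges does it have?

Let x be the number of triangles; then F = 29 + x.
Edge–face incidences: 2E = 4·29 + 3·x = 116 + 3x.
Every vertex has degree 4, so 4V = 2E.
Euler: V − E + F = 2 ⇒ (2E)/4 − E + (29 + x) = 2.
Multiply by 8: 2·(2E) − 4·(2E) + 8·(29 + x) = 16, i.e. 232 + 8x − 2·(116 + 3x) = 16.
Collecting terms: 2x = 16, so x = 8.
Then 2E = 116 + 3·8 = 140, so E = 70, V = 2E/4 = 35, F = 29 + 8 = 37.

70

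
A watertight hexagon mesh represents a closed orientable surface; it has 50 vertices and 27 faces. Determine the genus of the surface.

Every face is a hexagon, so 2E = 6·27 = 162, giving E = 81.
χ = V − E + F = 50 − 81 + 27 = -4.
For a closed orientable surface χ = 2 − 2g, so g = (2 − (-4))/2 = 3.

3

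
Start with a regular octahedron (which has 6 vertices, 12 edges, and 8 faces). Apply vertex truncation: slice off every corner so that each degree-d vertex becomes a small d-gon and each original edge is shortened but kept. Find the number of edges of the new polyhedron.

36

Truncation replaces each original edge-end by a new vertex, so V′ = 2E = 24.
Each original edge survives, and each old vertex of degree d contributes d new edges; summing degrees gives Σd = 2E, so E′ = E + 2E = 3E = 36.
Each original face survives and each original vertex becomes one new face: F′ = F + V = 14.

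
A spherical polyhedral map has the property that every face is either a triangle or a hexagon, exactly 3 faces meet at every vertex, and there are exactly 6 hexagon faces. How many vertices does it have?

16

Let x be the number of triangles; then F = 6 + x.
Edge–face incidences: 2E = 6·6 + 3·x = 36 + 3x.
Every vertex has degree 3, so 3V = 2E.
Euler: V − E + F = 2 ⇒ (2E)/3 − E + (6 + x) = 2.
Multiply by 6: 2·(2E) − 3·(2E) + 6·(6 + x) = 12, i.e. 36 + 6x − (36 + 3x) = 12.
Collecting terms: 3x = 12, so x = 4.
Then 2E = 36 + 3·4 = 48, so E = 24, V = 2E/3 = 16, F = 6 + 4 = 10.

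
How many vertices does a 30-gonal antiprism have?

60

An antiprism on an n-gon has two n-gon caps and 2n triangles: V = 2·30 = 60, E = 4·30 = 120, F = 2·30 + 2 = 62.
Check: V − E + F = 60 − 120 + 62 = 2.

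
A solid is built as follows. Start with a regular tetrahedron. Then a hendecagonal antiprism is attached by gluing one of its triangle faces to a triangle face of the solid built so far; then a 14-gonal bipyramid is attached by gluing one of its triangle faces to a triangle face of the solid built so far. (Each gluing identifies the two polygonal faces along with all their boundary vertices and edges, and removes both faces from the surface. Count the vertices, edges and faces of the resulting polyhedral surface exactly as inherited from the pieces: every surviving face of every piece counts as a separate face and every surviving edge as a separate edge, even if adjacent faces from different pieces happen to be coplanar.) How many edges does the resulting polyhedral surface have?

86

A regular tetrahedron: V=4, E=6, F=4.
Attach a hendecagonal antiprism (V=22, E=44, F=24) along a 3-gon: merge 3 vertices and 3 edges, delete both glued faces → V=23, E=47, F=26.
Attach a 14-gonal bipyramid (V=16, E=42, F=28) along a 3-gon: merge 3 vertices and 3 edges, delete both glued faces → V=36, E=86, F=52.
Check: V − E + F = 36 − 86 + 52 = 2.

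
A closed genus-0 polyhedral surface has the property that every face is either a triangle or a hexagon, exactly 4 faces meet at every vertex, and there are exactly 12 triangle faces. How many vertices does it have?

12

Let x be the number of hexagons; then F = 12 + x.
Edge–face incidences: 2E = 3·12 + 6·x = 36 + 6x.
Every vertex has degree 4, so 4V = 2E.
Euler: V − E + F = 2 ⇒ (2E)/4 − E + (12 + x) = 2.
Multiply by 8: 2·(2E) − 4·(2E) + 8·(12 + x) = 16, i.e. 96 + 8x − 2·(36 + 6x) = 16.
Collecting terms: −4x + 24 = 16, so −4x = −8, so x = 2.
Then 2E = 36 + 6·2 = 48, so E = 24, V = 2E/4 = 12, F = 12 + 2 = 14.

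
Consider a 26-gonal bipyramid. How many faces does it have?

A bipyramid over an n-gon has 2n triangular faces and n + 2 vertices: V = 26 + 2 = 28, E = 3·26 = 78, F = 2·26 = 52.
Check: V − E + F = 28 − 78 + 52 = 2.

52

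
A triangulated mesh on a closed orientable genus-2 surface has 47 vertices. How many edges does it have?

147

χ = 2 − 2·2 = -2, and every face is a triangle so 3F = 2E.
V − E + F = -2 with E = 3F/2 gives 47 − (3/2 − 1)·F = -2, so F = 98 and E = 147.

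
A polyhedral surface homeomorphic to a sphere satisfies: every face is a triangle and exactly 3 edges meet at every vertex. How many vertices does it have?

Each face has 3 edges and each edge borders two faces, so 2E = 3F.
Each vertex has degree 3, so 3V = 2E and hence V = 3F/3.
Euler: V − E + F = 2 ⇒ (3F/3) − (3F/2) + F = 2.
Multiply by 6: (6 − 9 + 6)F = 12, i.e. 3F = 12.
So F = 4, E = 3·4/2 = 6, V = 3·4/3 = 4.

4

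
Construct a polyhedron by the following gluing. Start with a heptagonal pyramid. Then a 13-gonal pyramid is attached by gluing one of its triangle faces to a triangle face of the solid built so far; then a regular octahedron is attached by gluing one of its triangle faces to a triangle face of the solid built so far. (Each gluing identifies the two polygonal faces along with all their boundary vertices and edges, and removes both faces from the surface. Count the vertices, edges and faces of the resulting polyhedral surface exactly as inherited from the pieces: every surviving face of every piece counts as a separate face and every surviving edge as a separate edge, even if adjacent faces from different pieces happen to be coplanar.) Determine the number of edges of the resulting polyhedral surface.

A heptagonal pyramid: V=8, E=14, F=8.
Attach a 13-gonal pyramid (V=14, E=26, F=14) along a 3-gon: merge 3 vertices and 3 edges, delete both glued faces → V=19, E=37, F=20.
Attach a regular octahedron (V=6, E=12, F=8) along a 3-gon: merge 3 vertices and 3 edges, delete both glued faces → V=22, E=46, F=26.
Check: V − E + F = 22 − 46 + 26 = 2.

46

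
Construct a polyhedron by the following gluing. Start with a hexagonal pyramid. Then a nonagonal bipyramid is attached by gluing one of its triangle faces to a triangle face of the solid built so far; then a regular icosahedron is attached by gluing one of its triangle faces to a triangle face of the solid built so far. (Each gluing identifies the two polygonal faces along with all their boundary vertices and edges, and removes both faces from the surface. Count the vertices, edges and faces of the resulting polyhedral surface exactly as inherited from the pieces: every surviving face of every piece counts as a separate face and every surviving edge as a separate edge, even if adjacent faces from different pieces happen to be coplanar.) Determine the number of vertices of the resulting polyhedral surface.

A hexagonal pyramid: V=7, E=12, F=7.
Attach a nonagonal bipyramid (V=11, E=27, F=18) along a 3-gon: merge 3 vertices and 3 edges, delete both glued faces → V=15, E=36, F=23.
Attach a regular icosahedron (V=12, E=30, F=20) along a 3-gon: merge 3 vertices and 3 edges, delete both glued faces → V=24, E=63, F=41.
Check: V − E + F = 24 − 63 + 41 = 2.

24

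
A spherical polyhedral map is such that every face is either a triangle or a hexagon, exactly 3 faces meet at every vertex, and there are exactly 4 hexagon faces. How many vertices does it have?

12

Let x be the number of triangles; then F = 4 + x.
Edge–face incidences: 2E = 6·4 + 3·x = 24 + 3x.
Every vertex has degree 3, so 3V = 2E.
Euler: V − E + F = 2 ⇒ (2E)/3 − E + (4 + x) = 2.
Multiply by 6: 2·(2E) − 3·(2E) + 6·(4 + x) = 12, i.e. 24 + 6x − (24 + 3x) = 12.
Collecting terms: 3x = 12, so x = 4.
Then 2E = 24 + 3·4 = 36, so E = 18, V = 2E/3 = 12, F = 4 + 4 = 8.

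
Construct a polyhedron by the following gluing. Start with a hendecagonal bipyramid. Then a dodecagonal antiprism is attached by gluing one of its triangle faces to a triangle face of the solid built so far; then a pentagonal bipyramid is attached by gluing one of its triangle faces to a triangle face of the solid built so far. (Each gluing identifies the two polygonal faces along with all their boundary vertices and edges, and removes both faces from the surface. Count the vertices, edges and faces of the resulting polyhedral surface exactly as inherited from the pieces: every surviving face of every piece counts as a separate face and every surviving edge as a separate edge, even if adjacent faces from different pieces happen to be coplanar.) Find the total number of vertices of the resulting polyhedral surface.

38

A hendecagonal bipyramid: V=13, E=33, F=22.
Attach a dodecagonal antiprism (V=24, E=48, F=26) along a 3-gon: merge 3 vertices and 3 edges, delete both glued faces → V=34, E=78, F=46.
Attach a pentagonal bipyramid (V=7, E=15, F=10) along a 3-gon: merge 3 vertices and 3 edges, delete both glued faces → V=38, E=90, F=54.
Check: V − E + F = 38 − 90 + 54 = 2.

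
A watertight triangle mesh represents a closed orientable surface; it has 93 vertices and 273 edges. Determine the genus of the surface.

Every face is a triangle and each edge borders two faces, so 3F = 2·273, giving F = 182.
χ = V − E + F = 93 − 273 + 182 = 2.
For a closed orientable surface χ = 2 − 2g, so g = (2 − (2))/2 = 0.

0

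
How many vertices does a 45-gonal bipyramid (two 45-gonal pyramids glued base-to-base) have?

47

A bipyramid over an n-gon has 2n triangular faces and n + 2 vertices: V = 45 + 2 = 47, E = 3·45 = 135, F = 2·45 = 90.
Check: V − E + F = 47 − 135 + 90 = 2.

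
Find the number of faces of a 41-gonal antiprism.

84

An antiprism on an n-gon has two n-gon caps and 2n triangles: V = 2·41 = 82, E = 4·41 = 164, F = 2·41 + 2 = 84.
Check: V − E + F = 82 − 164 + 84 = 2.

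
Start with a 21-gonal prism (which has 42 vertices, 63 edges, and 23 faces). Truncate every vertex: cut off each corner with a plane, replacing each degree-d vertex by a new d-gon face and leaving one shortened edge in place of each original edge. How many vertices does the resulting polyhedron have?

126

Truncation replaces each original edge-end by a new vertex, so V′ = 2E = 126.
Each original edge survives, and each old vertex of degree d contributes d new edges; summing degrees gives Σd = 2E, so E′ = E + 2E = 3E = 189.
Each original face survives and each original vertex becomes one new face: F′ = F + V = 65.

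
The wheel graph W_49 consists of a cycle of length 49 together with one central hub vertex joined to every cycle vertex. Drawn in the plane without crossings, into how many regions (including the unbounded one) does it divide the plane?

W_49 has V = 49 + 1 = 50 vertices and E = 2·49 = 98 edges.
By Euler's formula F = 2 − V + E = 2 − 50 + 98 = 50.

50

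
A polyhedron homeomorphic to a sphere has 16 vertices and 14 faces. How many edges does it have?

28

Here V − E + F = 2.
E = V + F − (2) = 16 + 14 − (2) = 28.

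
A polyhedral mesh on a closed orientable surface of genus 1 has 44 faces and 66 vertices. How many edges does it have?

For a closed orientable surface of genus 1, χ = 2 − 2·1 = 0.
E = V + F − (0) = 66 + 44 − (0) = 110.

110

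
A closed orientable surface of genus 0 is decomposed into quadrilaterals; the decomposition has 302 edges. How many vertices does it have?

χ = 2 − 2·0 = 2, and every face is a square so 4F = 2E.
F = 2E/4 = 151. Then V = 2 + E − F = 2 + 302 − 151 = 153.

153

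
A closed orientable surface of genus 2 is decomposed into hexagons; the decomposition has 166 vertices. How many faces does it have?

χ = 2 − 2·2 = -2, and every face is a hexagon so 6F = 2E.
V − E + F = -2 with E = 6F/2 gives 166 − (6/2 − 1)·F = -2, so F = 84 and E = 252.

84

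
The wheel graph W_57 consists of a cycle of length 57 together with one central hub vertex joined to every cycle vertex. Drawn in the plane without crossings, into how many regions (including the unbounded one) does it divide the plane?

W_57 has V = 57 + 1 = 58 vertices and E = 2·57 = 114 edges.
By Euler's formula F = 2 − V + E = 2 − 58 + 114 = 58.

58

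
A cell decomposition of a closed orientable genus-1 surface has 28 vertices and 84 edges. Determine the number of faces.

56

For a closed orientable surface of genus 1, χ = 2 − 2·1 = 0.
F = 0 − V + E = 0 − 28 + 84 = 56.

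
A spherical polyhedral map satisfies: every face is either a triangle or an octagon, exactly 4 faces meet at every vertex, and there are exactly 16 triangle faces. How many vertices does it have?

16

Let x be the number of octagons; then F = 16 + x.
Edge–face incidences: 2E = 3·16 + 8·x = 48 + 8x.
Every vertex has degree 4, so 4V = 2E.
Euler: V − E + F = 2 ⇒ (2E)/4 − E + (16 + x) = 2.
Multiply by 8: 2·(2E) − 4·(2E) + 8·(16 + x) = 16, i.e. 128 + 8x − 2·(48 + 8x) = 16.
Collecting terms: −8x + 32 = 16, so −8x = −16, so x = 2.
Then 2E = 48 + 8·2 = 64, so E = 32, V = 2E/4 = 16, F = 16 + 2 = 18.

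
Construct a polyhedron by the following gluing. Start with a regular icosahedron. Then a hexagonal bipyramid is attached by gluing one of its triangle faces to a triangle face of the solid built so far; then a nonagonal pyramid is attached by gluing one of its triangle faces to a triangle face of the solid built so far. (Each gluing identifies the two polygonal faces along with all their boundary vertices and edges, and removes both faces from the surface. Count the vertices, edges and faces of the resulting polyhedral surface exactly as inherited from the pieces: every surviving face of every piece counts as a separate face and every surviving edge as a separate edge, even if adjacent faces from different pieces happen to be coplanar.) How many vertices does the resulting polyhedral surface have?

24

A regular icosahedron: V=12, E=30, F=20.
Attach a hexagonal bipyramid (V=8, E=18, F=12) along a 3-gon: merge 3 vertices and 3 edges, delete both glued faces → V=17, E=45, F=30.
Attach a nonagonal pyramid (V=10, E=18, F=10) along a 3-gon: merge 3 vertices and 3 edges, delete both glued faces → V=24, E=60, F=38.
Check: V − E + F = 24 − 60 + 38 = 2.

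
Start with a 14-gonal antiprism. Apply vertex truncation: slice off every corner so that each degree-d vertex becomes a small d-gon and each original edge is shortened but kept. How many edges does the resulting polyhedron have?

The base solid has V = 28, E = 56, F = 30.
Truncation replaces each original edge-end by a new vertex, so V′ = 2E = 112.
Each original edge survives, and each old vertex of degree d contributes d new edges; summing degrees gives Σd = 2E, so E′ = E + 2E = 3E = 168.
Each original face survives and each original vertex becomes one new face: F′ = F + V = 58.

168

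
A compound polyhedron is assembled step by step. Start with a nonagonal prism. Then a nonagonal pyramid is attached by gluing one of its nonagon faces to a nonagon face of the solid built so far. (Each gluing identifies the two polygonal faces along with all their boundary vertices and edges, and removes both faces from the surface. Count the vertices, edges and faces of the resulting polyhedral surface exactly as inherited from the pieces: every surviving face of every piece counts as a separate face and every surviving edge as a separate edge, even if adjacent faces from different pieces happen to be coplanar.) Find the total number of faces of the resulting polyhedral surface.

19

A nonagonal prism: V=18, E=27, F=11.
Attach a nonagonal pyramid (V=10, E=18, F=10) along a 9-gon: merge 9 vertices and 9 edges, delete both glued faces → V=19, E=36, F=19.
Check: V − E + F = 19 − 36 + 19 = 2.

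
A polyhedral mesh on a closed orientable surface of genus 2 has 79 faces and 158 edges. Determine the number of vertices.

77

For a closed orientable surface of genus 2, χ = 2 − 2·2 = -2.
V = -2 + E − F = -2 + 158 − 79 = 77.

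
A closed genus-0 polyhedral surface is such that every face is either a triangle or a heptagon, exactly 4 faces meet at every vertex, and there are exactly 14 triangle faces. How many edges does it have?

28

Let x be the number of heptagons; then F = 14 + x.
Edge–face incidences: 2E = 3·14 + 7·x = 42 + 7x.
Every vertex has degree 4, so 4V = 2E.
Euler: V − E + F = 2 ⇒ (2E)/4 − E + (14 + x) = 2.
Multiply by 8: 2·(2E) − 4·(2E) + 8·(14 + x) = 16, i.e. 112 + 8x − 2·(42 + 7x) = 16.
Collecting terms: −6x + 28 = 16, so −6x = −12, so x = 2.
Then 2E = 42 + 7·2 = 56, so E = 28, V = 2E/4 = 14, F = 14 + 2 = 16.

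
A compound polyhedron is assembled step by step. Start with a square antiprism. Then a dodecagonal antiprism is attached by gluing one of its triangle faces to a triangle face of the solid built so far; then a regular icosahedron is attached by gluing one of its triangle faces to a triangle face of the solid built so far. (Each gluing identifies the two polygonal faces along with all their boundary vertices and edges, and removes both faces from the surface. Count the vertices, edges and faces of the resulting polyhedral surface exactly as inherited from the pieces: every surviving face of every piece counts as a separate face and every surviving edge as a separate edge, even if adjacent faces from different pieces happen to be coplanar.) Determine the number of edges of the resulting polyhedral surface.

A square antiprism: V=8, E=16, F=10.
Attach a dodecagonal antiprism (V=24, E=48, F=26) along a 3-gon: merge 3 vertices and 3 edges, delete both glued faces → V=29, E=61, F=34.
Attach a regular icosahedron (V=12, E=30, F=20) along a 3-gon: merge 3 vertices and 3 edges, delete both glued faces → V=38, E=88, F=52.
Check: V − E + F = 38 − 88 + 52 = 2.

88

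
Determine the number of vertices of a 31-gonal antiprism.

62

An antiprism on an n-gon has two n-gon caps and 2n triangles: V = 2·31 = 62, E = 4·31 = 124, F = 2·31 + 2 = 64.
Check: V − E + F = 62 − 124 + 64 = 2.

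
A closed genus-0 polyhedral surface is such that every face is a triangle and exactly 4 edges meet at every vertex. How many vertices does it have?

6

Each face has 3 edges and each edge borders two faces, so 2E = 3F.
Each vertex has degree 4, so 4V = 2E and hence V = 3F/4.
Euler: V − E + F = 2 ⇒ (3F/4) − (3F/2) + F = 2.
Multiply by 8: (6 − 12 + 8)F = 16, i.e. 2F = 16.
So F = 8, E = 3·8/2 = 12, V = 3·8/4 = 6.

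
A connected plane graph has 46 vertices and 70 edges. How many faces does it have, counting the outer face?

Euler's formula for a connected plane graph: V − E + F = 2, so F = 2 − 46 + 70 = 26.

26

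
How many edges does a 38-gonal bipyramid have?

114

A bipyramid over an n-gon has 2n triangular faces and n + 2 vertices: V = 38 + 2 = 40, E = 3·38 = 114, F = 2·38 = 76.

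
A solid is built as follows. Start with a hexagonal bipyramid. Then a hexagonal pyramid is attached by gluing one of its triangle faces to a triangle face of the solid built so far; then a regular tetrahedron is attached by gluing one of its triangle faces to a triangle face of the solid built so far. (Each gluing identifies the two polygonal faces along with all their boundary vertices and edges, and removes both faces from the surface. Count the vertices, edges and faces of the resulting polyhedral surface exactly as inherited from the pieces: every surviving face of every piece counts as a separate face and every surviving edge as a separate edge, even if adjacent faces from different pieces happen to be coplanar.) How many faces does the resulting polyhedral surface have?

19

A hexagonal bipyramid: V=8, E=18, F=12.
Attach a hexagonal pyramid (V=7, E=12, F=7) along a 3-gon: merge 3 vertices and 3 edges, delete both glued faces → V=12, E=27, F=17.
Attach a regular tetrahedron (V=4, E=6, F=4) along a 3-gon: merge 3 vertices and 3 edges, delete both glued faces → V=13, E=30, F=19.
Check: V − E + F = 13 − 30 + 19 = 2.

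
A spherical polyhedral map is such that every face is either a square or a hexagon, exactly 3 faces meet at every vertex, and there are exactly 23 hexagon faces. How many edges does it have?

81

Let x be the number of squares; then F = 23 + x.
Edge–face incidences: 2E = 6·23 + 4·x = 138 + 4x.
Every vertex has degree 3, so 3V = 2E.
Euler: V − E + F = 2 ⇒ (2E)/3 − E + (23 + x) = 2.
Multiply by 6: 2·(2E) − 3·(2E) + 6·(23 + x) = 12, i.e. 138 + 6x − (138 + 4x) = 12.
Collecting terms: 2x = 12, so x = 6.
Then 2E = 138 + 4·6 = 162, so E = 81, V = 2E/3 = 54, F = 23 + 6 = 29.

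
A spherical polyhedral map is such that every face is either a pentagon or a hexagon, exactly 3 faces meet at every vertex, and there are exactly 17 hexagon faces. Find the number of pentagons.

Let x be the number of pentagons; then F = 17 + x.
Edge–face incidences: 2E = 6·17 + 5·x = 102 + 5x.
Every vertex has degree 3, so 3V = 2E.
Euler: V − E + F = 2 ⇒ (2E)/3 − E + (17 + x) = 2.
Multiply by 6: 2·(2E) − 3·(2E) + 6·(17 + x) = 12, i.e. 102 + 6x − (102 + 5x) = 12.
Collecting terms: x = 12.
Then 2E = 102 + 5·12 = 162, so E = 81, V = 2E/3 = 54, F = 17 + 12 = 29.

12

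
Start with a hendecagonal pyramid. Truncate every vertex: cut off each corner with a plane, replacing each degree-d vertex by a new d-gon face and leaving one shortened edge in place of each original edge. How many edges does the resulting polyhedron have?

66

The base solid has V = 12, E = 22, F = 12.
Truncation replaces each original edge-end by a new vertex, so V′ = 2E = 44.
Each original edge survives, and each old vertex of degree d contributes d new edges; summing degrees gives Σd = 2E, so E′ = E + 2E = 3E = 66.
Each original face survives and each original vertex becomes one new face: F′ = F + V = 24.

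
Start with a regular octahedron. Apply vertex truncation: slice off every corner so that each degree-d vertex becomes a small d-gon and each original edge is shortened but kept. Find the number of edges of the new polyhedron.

The base solid has V = 6, E = 12, F = 8.
Truncation replaces each original edge-end by a new vertex, so V′ = 2E = 24.
Each original edge survives, and each old vertex of degree d contributes d new edges; summing degrees gives Σd = 2E, so E′ = E + 2E = 3E = 36.
Each original face survives and each original vertex becomes one new face: F′ = F + V = 14.

36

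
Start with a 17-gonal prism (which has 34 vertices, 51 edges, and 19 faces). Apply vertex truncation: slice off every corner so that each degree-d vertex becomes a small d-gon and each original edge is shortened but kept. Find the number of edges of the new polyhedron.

Truncation replaces each original edge-end by a new vertex, so V′ = 2E = 102.
Each original edge survives, and each old vertex of degree d contributes d new edges; summing degrees gives Σd = 2E, so E′ = E + 2E = 3E = 153.
Each original face survives and each original vertex becomes one new face: F′ = F + V = 53.

153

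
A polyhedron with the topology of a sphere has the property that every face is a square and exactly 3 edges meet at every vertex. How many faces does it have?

Each face has 4 edges and each edge borders two faces, so 2E = 4F.
Each vertex has degree 3, so 3V = 2E and hence V = 4F/3.
Euler: V − E + F = 2 ⇒ (4F/3) − (4F/2) + F = 2.
Multiply by 6: (8 − 12 + 6)F = 12, i.e. 2F = 12.
So F = 6, E = 4·6/2 = 12, V = 4·6/3 = 8.

6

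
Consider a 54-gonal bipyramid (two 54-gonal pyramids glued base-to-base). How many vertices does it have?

A bipyramid over an n-gon has 2n triangular faces and n + 2 vertices: V = 54 + 2 = 56, E = 3·54 = 162, F = 2·54 = 108.

56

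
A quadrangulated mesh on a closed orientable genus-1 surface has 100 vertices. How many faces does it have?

100

χ = 2 − 2·1 = 0, and every face is a square so 4F = 2E.
V − E + F = 0 with E = 4F/2 gives 100 − (4/2 − 1)·F = 0, so F = 100 and E = 200.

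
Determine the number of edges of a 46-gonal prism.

A prism on an n-gon has two n-gon bases and n rectangular sides: V = 2·46 = 92, E = 3·46 = 138, F = 46 + 2 = 48.

138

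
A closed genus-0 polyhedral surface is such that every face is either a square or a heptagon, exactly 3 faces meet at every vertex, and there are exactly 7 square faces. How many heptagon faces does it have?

Let x be the number of heptagons; then F = 7 + x.
Edge–face incidences: 2E = 4·7 + 7·x = 28 + 7x.
Every vertex has degree 3, so 3V = 2E.
Euler: V − E + F = 2 ⇒ (2E)/3 − E + (7 + x) = 2.
Multiply by 6: 2·(2E) − 3·(2E) + 6·(7 + x) = 12, i.e. 42 + 6x − (28 + 7x) = 12.
Collecting terms: −x + 14 = 12, so −x = −2, so x = 2.
Then 2E = 28 + 7·2 = 42, so E = 21, V = 2E/3 = 14, F = 7 + 2 = 9.

2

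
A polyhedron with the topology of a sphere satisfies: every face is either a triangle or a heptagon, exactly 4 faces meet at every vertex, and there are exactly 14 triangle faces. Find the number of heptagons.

Let x be the number of heptagons; then F = 14 + x.
Edge–face incidences: 2E = 3·14 + 7·x = 42 + 7x.
Every vertex has degree 4, so 4V = 2E.
Euler: V − E + F = 2 ⇒ (2E)/4 − E + (14 + x) = 2.
Multiply by 8: 2·(2E) − 4·(2E) + 8·(14 + x) = 16, i.e. 112 + 8x − 2·(42 + 7x) = 16.
Collecting terms: −6x + 28 = 16, so −6x = −12, so x = 2.
Then 2E = 42 + 7·2 = 56, so E = 28, V = 2E/4 = 14, F = 14 + 2 = 16.

2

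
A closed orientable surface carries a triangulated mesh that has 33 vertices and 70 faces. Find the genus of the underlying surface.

Every face is a triangle, so 2E = 3·70 = 210, giving E = 105.
χ = V − E + F = 33 − 105 + 70 = -2.
For a closed orientable surface χ = 2 − 2g, so g = (2 − (-2))/2 = 2.

2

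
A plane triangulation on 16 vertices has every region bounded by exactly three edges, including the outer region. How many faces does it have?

28

In a plane triangulation 3F = 2E and V − E + F = 2, so F = 2V − 4 = 2·16 − 4 = 28.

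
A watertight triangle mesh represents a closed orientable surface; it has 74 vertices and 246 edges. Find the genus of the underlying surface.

Every face is a triangle and each edge borders two faces, so 3F = 2·246, giving F = 164.
χ = V − E + F = 74 − 246 + 164 = -8.
For a closed orientable surface χ = 2 − 2g, so g = (2 − (-8))/2 = 5.

5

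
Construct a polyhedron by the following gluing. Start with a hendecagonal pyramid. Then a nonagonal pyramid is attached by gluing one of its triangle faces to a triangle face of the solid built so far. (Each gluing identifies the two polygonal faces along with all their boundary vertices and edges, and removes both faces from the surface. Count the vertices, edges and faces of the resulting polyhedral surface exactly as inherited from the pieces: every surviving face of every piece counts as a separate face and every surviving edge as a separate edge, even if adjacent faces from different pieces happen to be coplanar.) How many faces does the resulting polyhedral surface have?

A hendecagonal pyramid: V=12, E=22, F=12.
Attach a nonagonal pyramid (V=10, E=18, F=10) along a 3-gon: merge 3 vertices and 3 edges, delete both glued faces → V=19, E=37, F=20.
Check: V − E + F = 19 − 37 + 20 = 2.

20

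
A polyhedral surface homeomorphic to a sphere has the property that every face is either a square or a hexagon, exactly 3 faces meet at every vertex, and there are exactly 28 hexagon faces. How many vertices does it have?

Let x be the number of squares; then F = 28 + x.
Edge–face incidences: 2E = 6·28 + 4·x = 168 + 4x.
Every vertex has degree 3, so 3V = 2E.
Euler: V − E + F = 2 ⇒ (2E)/3 − E + (28 + x) = 2.
Multiply by 6: 2·(2E) − 3·(2E) + 6·(28 + x) = 12, i.e. 168 + 6x − (168 + 4x) = 12.
Collecting terms: 2x = 12, so x = 6.
Then 2E = 168 + 4·6 = 192, so E = 96, V = 2E/3 = 64, F = 28 + 6 = 34.

64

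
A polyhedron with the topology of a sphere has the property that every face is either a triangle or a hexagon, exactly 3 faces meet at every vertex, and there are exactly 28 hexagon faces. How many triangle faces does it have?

4

Let x be the number of triangles; then F = 28 + x.
Edge–face incidences: 2E = 6·28 + 3·x = 168 + 3x.
Every vertex has degree 3, so 3V = 2E.
Euler: V − E + F = 2 ⇒ (2E)/3 − E + (28 + x) = 2.
Multiply by 6: 2·(2E) − 3·(2E) + 6·(28 + x) = 12, i.e. 168 + 6x − (168 + 3x) = 12.
Collecting terms: 3x = 12, so x = 4.
Then 2E = 168 + 3·4 = 180, so E = 90, V = 2E/3 = 60, F = 28 + 4 = 32.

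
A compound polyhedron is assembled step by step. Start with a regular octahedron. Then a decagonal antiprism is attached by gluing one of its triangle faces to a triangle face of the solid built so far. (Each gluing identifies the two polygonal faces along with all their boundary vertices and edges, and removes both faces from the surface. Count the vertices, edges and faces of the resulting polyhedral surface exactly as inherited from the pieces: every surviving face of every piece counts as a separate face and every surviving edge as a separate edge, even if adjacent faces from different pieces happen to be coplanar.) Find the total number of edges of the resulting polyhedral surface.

A regular octahedron: V=6, E=12, F=8.
Attach a decagonal antiprism (V=20, E=40, F=22) along a 3-gon: merge 3 vertices and 3 edges, delete both glued faces → V=23, E=49, F=28.
Check: V − E + F = 23 − 49 + 28 = 2.

49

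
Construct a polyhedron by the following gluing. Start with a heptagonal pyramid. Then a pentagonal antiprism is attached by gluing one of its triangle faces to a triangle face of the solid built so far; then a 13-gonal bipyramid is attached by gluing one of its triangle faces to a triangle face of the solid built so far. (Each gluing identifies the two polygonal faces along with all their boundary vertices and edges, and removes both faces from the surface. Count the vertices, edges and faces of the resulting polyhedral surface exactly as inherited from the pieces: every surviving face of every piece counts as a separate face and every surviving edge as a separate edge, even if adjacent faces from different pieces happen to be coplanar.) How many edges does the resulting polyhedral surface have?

67

A heptagonal pyramid: V=8, E=14, F=8.
Attach a pentagonal antiprism (V=10, E=20, F=12) along a 3-gon: merge 3 vertices and 3 edges, delete both glued faces → V=15, E=31, F=18.
Attach a 13-gonal bipyramid (V=15, E=39, F=26) along a 3-gon: merge 3 vertices and 3 edges, delete both glued faces → V=27, E=67, F=42.
Check: V − E + F = 27 − 67 + 42 = 2.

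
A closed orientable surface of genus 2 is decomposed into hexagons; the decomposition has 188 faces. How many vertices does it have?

χ = 2 − 2·2 = -2, and every face is a hexagon so 6F = 2E.
E = 6·188/2 = 564. Then V = -2 + E − F = -2 + 564 − 188 = 374.

374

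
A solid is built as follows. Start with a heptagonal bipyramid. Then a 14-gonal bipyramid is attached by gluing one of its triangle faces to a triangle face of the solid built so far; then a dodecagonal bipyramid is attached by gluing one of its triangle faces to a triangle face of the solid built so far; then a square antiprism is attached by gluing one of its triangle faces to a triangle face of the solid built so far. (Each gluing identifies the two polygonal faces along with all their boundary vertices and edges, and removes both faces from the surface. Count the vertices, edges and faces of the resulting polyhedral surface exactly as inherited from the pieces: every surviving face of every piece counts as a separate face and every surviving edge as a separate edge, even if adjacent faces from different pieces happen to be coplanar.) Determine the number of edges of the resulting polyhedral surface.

A heptagonal bipyramid: V=9, E=21, F=14.
Attach a 14-gonal bipyramid (V=16, E=42, F=28) along a 3-gon: merge 3 vertices and 3 edges, delete both glued faces → V=22, E=60, F=40.
Attach a dodecagonal bipyramid (V=14, E=36, F=24) along a 3-gon: merge 3 vertices and 3 edges, delete both glued faces → V=33, E=93, F=62.
Attach a square antiprism (V=8, E=16, F=10) along a 3-gon: merge 3 vertices and 3 edges, delete both glued faces → V=38, E=106, F=70.
Check: V − E + F = 38 − 106 + 70 = 2.

106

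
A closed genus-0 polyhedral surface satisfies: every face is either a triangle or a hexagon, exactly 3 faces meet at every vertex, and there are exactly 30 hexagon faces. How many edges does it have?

Let x be the number of triangles; then F = 30 + x.
Edge–face incidences: 2E = 6·30 + 3·x = 180 + 3x.
Every vertex has degree 3, so 3V = 2E.
Euler: V − E + F = 2 ⇒ (2E)/3 − E + (30 + x) = 2.
Multiply by 6: 2·(2E) − 3·(2E) + 6·(30 + x) = 12, i.e. 180 + 6x − (180 + 3x) = 12.
Collecting terms: 3x = 12, so x = 4.
Then 2E = 180 + 3·4 = 192, so E = 96, V = 2E/3 = 64, F = 30 + 4 = 34.

96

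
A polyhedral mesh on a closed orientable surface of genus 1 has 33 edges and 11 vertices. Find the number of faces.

22

For a closed orientable surface of genus 1, χ = 2 − 2·1 = 0.
F = 0 − V + E = 0 − 11 + 33 = 22.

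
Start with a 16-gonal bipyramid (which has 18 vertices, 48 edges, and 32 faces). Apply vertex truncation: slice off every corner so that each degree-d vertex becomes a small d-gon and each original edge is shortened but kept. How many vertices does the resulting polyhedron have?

96

Truncation replaces each original edge-end by a new vertex, so V′ = 2E = 96.
Each original edge survives, and each old vertex of degree d contributes d new edges; summing degrees gives Σd = 2E, so E′ = E + 2E = 3E = 144.
Each original face survives and each original vertex becomes one new face: F′ = F + V = 50.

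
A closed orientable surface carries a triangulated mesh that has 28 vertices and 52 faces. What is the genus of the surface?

0

Every face is a triangle, so 2E = 3·52 = 156, giving E = 78.
χ = V − E + F = 28 − 78 + 52 = 2.
For a closed orientable surface χ = 2 − 2g, so g = (2 − (2))/2 = 0.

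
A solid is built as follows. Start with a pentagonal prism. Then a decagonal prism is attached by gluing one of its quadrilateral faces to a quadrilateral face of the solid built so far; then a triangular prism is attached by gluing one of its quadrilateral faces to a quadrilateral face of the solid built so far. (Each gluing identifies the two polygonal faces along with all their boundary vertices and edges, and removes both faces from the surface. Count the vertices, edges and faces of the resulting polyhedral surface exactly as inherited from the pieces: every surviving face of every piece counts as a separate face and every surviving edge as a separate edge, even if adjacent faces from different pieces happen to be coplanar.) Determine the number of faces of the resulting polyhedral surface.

20

A pentagonal prism: V=10, E=15, F=7.
Attach a decagonal prism (V=20, E=30, F=12) along a 4-gon: merge 4 vertices and 4 edges, delete both glued faces → V=26, E=41, F=17.
Attach a triangular prism (V=6, E=9, F=5) along a 4-gon: merge 4 vertices and 4 edges, delete both glued faces → V=28, E=46, F=20.
Check: V − E + F = 28 − 46 + 20 = 2.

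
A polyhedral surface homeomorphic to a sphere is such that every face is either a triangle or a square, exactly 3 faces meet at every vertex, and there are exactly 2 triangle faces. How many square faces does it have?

3

Let x be the number of squares; then F = 2 + x.
Edge–face incidences: 2E = 3·2 + 4·x = 6 + 4x.
Every vertex has degree 3, so 3V = 2E.
Euler: V − E + F = 2 ⇒ (2E)/3 − E + (2 + x) = 2.
Multiply by 6: 2·(2E) − 3·(2E) + 6·(2 + x) = 12, i.e. 12 + 6x − (6 + 4x) = 12.
Collecting terms: 2x + 6 = 12, so 2x = 6, so x = 3.
Then 2E = 6 + 4·3 = 18, so E = 9, V = 2E/3 = 6, F = 2 + 3 = 5.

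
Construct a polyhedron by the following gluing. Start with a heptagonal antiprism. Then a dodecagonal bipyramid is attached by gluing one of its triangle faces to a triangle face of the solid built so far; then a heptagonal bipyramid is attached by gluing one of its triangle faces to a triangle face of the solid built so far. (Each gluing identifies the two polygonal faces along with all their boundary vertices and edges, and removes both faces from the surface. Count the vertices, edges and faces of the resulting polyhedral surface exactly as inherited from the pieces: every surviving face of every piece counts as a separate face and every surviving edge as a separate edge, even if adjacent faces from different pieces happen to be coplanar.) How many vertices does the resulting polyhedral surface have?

A heptagonal antiprism: V=14, E=28, F=16.
Attach a dodecagonal bipyramid (V=14, E=36, F=24) along a 3-gon: merge 3 vertices and 3 edges, delete both glued faces → V=25, E=61, F=38.
Attach a heptagonal bipyramid (V=9, E=21, F=14) along a 3-gon: merge 3 vertices and 3 edges, delete both glued faces → V=31, E=79, F=50.
Check: V − E + F = 31 − 79 + 50 = 2.

31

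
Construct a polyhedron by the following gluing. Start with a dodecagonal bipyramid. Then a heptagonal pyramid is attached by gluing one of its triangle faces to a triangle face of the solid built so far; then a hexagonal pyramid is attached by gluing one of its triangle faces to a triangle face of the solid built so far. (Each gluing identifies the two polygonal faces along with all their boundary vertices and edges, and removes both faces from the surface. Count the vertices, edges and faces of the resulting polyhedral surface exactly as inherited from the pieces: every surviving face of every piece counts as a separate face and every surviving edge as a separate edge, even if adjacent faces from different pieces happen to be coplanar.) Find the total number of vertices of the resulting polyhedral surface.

A dodecagonal bipyramid: V=14, E=36, F=24.
Attach a heptagonal pyramid (V=8, E=14, F=8) along a 3-gon: merge 3 vertices and 3 edges, delete both glued faces → V=19, E=47, F=30.
Attach a hexagonal pyramid (V=7, E=12, F=7) along a 3-gon: merge 3 vertices and 3 edges, delete both glued faces → V=23, E=56, F=35.
Check: V − E + F = 23 − 56 + 35 = 2.

23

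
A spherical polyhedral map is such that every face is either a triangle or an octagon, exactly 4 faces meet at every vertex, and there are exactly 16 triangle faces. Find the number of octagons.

2

Let x be the number of octagons; then F = 16 + x.
Edge–face incidences: 2E = 3·16 + 8·x = 48 + 8x.
Every vertex has degree 4, so 4V = 2E.
Euler: V − E + F = 2 ⇒ (2E)/4 − E + (16 + x) = 2.
Multiply by 8: 2·(2E) − 4·(2E) + 8·(16 + x) = 16, i.e. 128 + 8x − 2·(48 + 8x) = 16.
Collecting terms: −8x + 32 = 16, so −8x = −16, so x = 2.
Then 2E = 48 + 8·2 = 64, so E = 32, V = 2E/4 = 16, F = 16 + 2 = 18.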